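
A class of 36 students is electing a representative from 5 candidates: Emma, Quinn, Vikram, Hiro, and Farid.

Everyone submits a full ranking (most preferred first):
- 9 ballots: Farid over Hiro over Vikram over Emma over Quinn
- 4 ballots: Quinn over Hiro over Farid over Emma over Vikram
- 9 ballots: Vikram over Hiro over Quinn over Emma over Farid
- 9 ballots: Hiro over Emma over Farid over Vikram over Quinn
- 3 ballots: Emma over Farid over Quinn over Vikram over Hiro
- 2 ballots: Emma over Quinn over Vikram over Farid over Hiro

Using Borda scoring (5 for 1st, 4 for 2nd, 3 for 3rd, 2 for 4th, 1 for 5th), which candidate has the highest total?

Hiro

Emma: 9×2 + 4×2 + 9×2 + 9×4 + 3×5 + 2×5 = 105
Quinn: 9×1 + 4×5 + 9×3 + 9×1 + 3×3 + 2×4 = 82
Vikram: 9×3 + 4×1 + 9×5 + 9×2 + 3×2 + 2×3 = 106
Hiro: 9×4 + 4×4 + 9×4 + 9×5 + 3×1 + 2×1 = 138
Farid: 9×5 + 4×3 + 9×1 + 9×3 + 3×4 + 2×2 = 109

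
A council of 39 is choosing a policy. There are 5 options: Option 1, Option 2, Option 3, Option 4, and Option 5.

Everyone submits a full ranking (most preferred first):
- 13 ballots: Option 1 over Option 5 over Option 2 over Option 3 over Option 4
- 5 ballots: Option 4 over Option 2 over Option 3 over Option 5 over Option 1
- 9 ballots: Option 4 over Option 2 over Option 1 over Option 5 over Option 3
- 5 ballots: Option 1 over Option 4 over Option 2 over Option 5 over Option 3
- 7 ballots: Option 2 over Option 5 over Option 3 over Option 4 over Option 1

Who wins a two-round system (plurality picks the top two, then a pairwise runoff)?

Round 1 first-place votes: Option 1 18, Option 2 7, Option 3 0, Option 4 14, Option 5 0. Option 1 and Option 4 advance.
Runoff: Option 1 is ranked above Option 4 on 18 ballots, Option 4 above Option 1 on 21.

Option 4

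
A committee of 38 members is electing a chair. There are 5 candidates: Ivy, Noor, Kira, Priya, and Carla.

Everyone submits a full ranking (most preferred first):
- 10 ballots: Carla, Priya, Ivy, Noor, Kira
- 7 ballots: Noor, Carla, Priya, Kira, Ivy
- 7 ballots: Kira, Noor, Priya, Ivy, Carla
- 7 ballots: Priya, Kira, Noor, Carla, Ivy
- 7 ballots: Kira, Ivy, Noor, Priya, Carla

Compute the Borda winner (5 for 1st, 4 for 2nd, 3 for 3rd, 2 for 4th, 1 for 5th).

Ivy: 10×3 + 7×1 + 7×2 + 7×1 + 7×4 = 86
Noor: 10×2 + 7×5 + 7×4 + 7×3 + 7×3 = 125
Kira: 10×1 + 7×2 + 7×5 + 7×4 + 7×5 = 122
Priya: 10×4 + 7×3 + 7×3 + 7×5 + 7×2 = 131
Carla: 10×5 + 7×4 + 7×1 + 7×2 + 7×1 = 106

Priya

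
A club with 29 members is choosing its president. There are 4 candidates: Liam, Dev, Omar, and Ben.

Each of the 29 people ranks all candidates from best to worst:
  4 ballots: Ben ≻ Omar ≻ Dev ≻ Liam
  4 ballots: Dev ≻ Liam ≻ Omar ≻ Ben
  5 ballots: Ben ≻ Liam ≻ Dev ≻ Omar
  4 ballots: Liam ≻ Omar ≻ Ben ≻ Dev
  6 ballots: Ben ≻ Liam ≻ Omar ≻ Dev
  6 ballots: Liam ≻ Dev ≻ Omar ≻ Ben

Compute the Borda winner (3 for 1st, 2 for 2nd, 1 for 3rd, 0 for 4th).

Liam: 4×0 + 4×2 + 5×2 + 4×3 + 6×2 + 6×3 = 60
Dev: 4×1 + 4×3 + 5×1 + 4×0 + 6×0 + 6×2 = 33
Omar: 4×2 + 4×1 + 5×0 + 4×2 + 6×1 + 6×1 = 32
Ben: 4×3 + 4×0 + 5×3 + 4×1 + 6×3 + 6×0 = 49

Liam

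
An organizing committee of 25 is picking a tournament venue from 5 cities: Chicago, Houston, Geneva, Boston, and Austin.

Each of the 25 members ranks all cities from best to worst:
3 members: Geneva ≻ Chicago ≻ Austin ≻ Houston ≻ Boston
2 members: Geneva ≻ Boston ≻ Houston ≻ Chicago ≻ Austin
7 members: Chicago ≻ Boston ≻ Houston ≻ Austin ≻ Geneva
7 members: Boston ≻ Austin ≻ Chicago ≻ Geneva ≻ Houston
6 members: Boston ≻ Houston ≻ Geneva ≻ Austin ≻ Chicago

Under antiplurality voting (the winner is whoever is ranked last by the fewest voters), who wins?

Austin

Last-place votes: Chicago 6, Houston 7, Geneva 7, Boston 3, Austin 2.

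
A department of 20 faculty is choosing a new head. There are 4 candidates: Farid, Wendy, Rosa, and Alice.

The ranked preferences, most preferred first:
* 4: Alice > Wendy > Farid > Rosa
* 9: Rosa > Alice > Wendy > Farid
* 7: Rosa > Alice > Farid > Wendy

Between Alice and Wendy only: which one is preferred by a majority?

Alice

Alice is ranked above Wendy on 20 ballots; Wendy above Alice on 0.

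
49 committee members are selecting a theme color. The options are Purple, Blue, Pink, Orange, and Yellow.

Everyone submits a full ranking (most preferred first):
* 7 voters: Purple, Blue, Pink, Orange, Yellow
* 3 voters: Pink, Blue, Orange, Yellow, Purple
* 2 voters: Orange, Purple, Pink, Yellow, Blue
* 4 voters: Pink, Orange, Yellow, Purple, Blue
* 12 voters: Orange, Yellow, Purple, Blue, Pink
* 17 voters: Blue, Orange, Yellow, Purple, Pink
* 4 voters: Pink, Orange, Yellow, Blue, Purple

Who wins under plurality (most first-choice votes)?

Blue

First-place votes: Purple 7, Blue 17, Pink 11, Orange 14, Yellow 0.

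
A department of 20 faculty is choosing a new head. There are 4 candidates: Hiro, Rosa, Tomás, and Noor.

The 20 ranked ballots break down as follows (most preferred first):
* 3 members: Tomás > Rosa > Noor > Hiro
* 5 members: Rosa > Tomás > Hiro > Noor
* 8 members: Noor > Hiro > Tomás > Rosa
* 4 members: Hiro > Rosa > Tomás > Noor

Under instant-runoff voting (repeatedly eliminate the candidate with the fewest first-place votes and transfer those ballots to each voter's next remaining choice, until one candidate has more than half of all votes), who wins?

Rosa

Round 1: Hiro 4, Rosa 5, Tomás 3, Noor 8. Tomás eliminated.
Round 2: Hiro 4, Rosa 8, Noor 8. Hiro eliminated.
Round 3: Rosa 12, Noor 8. Rosa has a majority (≥11).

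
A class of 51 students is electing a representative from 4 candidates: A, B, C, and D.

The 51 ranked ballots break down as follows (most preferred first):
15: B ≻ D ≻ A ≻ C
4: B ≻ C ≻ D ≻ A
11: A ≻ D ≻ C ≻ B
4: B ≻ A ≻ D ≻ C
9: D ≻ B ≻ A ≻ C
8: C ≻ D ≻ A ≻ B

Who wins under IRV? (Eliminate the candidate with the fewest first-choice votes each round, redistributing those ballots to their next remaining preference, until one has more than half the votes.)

Round 1: A 11, B 23, C 8, D 9. C eliminated.
Round 2: A 11, B 23, D 17. A eliminated.
Round 3: B 23, D 28. D has a majority (≥26).

D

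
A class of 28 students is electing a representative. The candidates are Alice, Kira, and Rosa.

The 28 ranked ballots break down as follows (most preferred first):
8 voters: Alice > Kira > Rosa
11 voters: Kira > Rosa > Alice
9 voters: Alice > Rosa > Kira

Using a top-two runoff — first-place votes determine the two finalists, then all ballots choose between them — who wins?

Alice

Round 1 first-place votes: Alice 17, Kira 11, Rosa 0. Alice and Kira advance.
Runoff: Alice is ranked above Kira on 17 ballots, Kira above Alice on 11.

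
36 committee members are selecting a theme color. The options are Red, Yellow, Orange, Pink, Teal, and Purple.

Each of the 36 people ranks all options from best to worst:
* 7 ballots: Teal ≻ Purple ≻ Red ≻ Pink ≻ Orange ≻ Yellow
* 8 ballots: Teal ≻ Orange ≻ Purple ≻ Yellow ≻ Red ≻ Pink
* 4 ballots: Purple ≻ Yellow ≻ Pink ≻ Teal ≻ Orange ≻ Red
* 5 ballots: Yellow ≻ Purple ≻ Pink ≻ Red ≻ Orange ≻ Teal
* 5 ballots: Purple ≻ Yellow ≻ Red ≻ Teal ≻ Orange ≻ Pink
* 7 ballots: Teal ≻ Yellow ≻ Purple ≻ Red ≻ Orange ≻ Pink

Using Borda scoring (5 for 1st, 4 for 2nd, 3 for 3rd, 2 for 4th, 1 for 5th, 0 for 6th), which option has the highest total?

Purple

Red: 7×3 + 8×1 + 4×0 + 5×2 + 5×3 + 7×2 = 68
Yellow: 7×0 + 8×2 + 4×4 + 5×5 + 5×4 + 7×4 = 105
Orange: 7×1 + 8×4 + 4×1 + 5×1 + 5×1 + 7×1 = 60
Pink: 7×2 + 8×0 + 4×3 + 5×3 + 5×0 + 7×0 = 41
Teal: 7×5 + 8×5 + 4×2 + 5×0 + 5×2 + 7×5 = 128
Purple: 7×4 + 8×3 + 4×5 + 5×4 + 5×5 + 7×3 = 138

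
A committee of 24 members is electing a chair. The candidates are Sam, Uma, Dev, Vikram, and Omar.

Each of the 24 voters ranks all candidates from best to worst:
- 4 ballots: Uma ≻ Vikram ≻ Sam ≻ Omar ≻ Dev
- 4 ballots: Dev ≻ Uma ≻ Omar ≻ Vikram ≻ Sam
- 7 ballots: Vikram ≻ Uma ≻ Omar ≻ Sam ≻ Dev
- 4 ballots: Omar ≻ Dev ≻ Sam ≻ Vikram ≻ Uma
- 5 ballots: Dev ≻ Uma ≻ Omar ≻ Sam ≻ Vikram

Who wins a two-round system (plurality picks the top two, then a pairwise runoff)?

Dev

Round 1 first-place votes: Sam 0, Uma 4, Dev 9, Vikram 7, Omar 4. Dev and Vikram advance.
Runoff: Dev is ranked above Vikram on 13 ballots, Vikram above Dev on 11.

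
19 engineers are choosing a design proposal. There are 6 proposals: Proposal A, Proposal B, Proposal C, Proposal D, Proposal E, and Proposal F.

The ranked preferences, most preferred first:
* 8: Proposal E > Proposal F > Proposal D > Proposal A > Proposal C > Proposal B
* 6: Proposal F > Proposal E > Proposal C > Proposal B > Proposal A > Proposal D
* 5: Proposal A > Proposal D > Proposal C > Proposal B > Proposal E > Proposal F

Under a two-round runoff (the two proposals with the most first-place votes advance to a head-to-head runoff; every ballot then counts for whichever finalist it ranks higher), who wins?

Round 1 first-place votes: Proposal A 5, Proposal B 0, Proposal C 0, Proposal D 0, Proposal E 8, Proposal F 6. Proposal E and Proposal F advance.
Runoff: Proposal E is ranked above Proposal F on 13 ballots, Proposal F above Proposal E on 6.

Proposal E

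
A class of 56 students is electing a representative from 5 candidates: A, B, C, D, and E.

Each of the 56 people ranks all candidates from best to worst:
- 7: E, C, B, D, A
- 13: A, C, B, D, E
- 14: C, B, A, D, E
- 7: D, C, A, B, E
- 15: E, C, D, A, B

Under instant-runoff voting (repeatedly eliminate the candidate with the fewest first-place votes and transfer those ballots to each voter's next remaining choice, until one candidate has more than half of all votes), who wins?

Round 1: A 13, B 0, C 14, D 7, E 22. B eliminated.
Round 2: A 13, C 14, D 7, E 22. D eliminated.
Round 3: A 13, C 21, E 22. A eliminated.
Round 4: C 34, E 22. C has a majority (≥29).

C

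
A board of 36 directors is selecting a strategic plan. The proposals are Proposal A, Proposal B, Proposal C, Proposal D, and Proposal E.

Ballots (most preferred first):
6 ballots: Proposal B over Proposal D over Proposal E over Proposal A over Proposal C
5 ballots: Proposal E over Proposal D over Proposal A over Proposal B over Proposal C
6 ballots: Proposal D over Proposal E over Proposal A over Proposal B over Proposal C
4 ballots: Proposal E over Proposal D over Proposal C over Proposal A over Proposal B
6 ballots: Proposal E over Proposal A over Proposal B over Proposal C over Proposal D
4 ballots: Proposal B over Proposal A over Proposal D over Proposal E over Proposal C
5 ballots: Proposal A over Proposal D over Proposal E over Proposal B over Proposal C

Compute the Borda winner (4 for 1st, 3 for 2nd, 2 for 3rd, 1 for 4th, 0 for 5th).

Proposal A: 6×1 + 5×2 + 6×2 + 4×1 + 6×3 + 4×3 + 5×4 = 82
Proposal B: 6×4 + 5×1 + 6×1 + 4×0 + 6×2 + 4×4 + 5×1 = 68
Proposal C: 6×0 + 5×0 + 6×0 + 4×2 + 6×1 + 4×0 + 5×0 = 14
Proposal D: 6×3 + 5×3 + 6×4 + 4×3 + 6×0 + 4×2 + 5×3 = 92
Proposal E: 6×2 + 5×4 + 6×3 + 4×4 + 6×4 + 4×1 + 5×2 = 104

Proposal E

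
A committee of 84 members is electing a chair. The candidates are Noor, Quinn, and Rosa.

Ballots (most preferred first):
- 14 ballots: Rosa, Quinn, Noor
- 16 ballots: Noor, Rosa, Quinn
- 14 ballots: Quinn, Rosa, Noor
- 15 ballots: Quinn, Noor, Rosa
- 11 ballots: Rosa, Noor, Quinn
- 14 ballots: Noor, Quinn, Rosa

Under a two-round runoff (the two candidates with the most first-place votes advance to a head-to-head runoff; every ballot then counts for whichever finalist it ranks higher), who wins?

Round 1 first-place votes: Noor 30, Quinn 29, Rosa 25. Noor and Quinn advance.
Runoff: Noor is ranked above Quinn on 41 ballots, Quinn above Noor on 43.

Quinn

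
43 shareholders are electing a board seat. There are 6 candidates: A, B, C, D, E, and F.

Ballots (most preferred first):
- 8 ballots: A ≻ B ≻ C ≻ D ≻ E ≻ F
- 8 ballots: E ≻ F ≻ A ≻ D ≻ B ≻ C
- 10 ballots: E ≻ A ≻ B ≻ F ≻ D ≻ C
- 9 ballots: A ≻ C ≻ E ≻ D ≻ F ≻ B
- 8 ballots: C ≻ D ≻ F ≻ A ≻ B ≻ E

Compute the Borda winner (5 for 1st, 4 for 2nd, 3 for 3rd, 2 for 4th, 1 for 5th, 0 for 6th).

A: 8×5 + 8×3 + 10×4 + 9×5 + 8×2 = 165
B: 8×4 + 8×1 + 10×3 + 9×0 + 8×1 = 78
C: 8×3 + 8×0 + 10×0 + 9×4 + 8×5 = 100
D: 8×2 + 8×2 + 10×1 + 9×2 + 8×4 = 92
E: 8×1 + 8×5 + 10×5 + 9×3 + 8×0 = 125
F: 8×0 + 8×4 + 10×2 + 9×1 + 8×3 = 85

A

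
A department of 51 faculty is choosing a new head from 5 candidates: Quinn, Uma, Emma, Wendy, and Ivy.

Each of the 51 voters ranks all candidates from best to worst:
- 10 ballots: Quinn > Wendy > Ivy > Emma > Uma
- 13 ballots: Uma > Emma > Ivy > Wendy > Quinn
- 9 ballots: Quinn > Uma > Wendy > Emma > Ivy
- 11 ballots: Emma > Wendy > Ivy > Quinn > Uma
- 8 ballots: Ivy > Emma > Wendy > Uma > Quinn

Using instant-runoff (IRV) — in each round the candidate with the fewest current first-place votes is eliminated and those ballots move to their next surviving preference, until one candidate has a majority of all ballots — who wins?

Emma

Round 1: Quinn 19, Uma 13, Emma 11, Wendy 0, Ivy 8. Wendy eliminated.
Round 2: Quinn 19, Uma 13, Emma 11, Ivy 8. Ivy eliminated.
Round 3: Quinn 19, Uma 13, Emma 19. Uma eliminated.
Round 4: Quinn 19, Emma 32. Emma has a majority (≥26).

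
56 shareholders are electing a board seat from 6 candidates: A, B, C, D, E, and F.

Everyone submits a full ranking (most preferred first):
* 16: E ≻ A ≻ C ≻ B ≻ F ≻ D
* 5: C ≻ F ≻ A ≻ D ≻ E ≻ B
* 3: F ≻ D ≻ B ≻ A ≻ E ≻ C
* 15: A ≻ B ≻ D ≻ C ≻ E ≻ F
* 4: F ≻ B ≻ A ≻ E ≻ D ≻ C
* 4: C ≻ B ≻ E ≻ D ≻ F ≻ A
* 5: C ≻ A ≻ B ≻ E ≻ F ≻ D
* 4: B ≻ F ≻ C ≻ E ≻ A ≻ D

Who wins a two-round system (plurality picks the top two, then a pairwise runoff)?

A

Round 1 first-place votes: A 15, B 4, C 14, D 0, E 16, F 7. E and A advance.
Runoff: E is ranked above A on 24 ballots, A above E on 32.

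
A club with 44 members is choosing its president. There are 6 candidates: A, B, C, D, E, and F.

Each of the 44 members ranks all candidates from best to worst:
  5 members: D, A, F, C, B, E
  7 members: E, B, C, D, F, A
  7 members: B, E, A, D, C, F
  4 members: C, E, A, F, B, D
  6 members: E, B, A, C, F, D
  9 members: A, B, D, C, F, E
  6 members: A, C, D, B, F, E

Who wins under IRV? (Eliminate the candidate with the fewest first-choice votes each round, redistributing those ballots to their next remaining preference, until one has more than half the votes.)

E

Round 1: A 15, B 7, C 4, D 5, E 13, F 0. F eliminated.
Round 2: A 15, B 7, C 4, D 5, E 13. C eliminated.
Round 3: A 15, B 7, D 5, E 17. D eliminated.
Round 4: A 20, B 7, E 17. B eliminated.
Round 5: A 20, E 24. E has a majority (≥23).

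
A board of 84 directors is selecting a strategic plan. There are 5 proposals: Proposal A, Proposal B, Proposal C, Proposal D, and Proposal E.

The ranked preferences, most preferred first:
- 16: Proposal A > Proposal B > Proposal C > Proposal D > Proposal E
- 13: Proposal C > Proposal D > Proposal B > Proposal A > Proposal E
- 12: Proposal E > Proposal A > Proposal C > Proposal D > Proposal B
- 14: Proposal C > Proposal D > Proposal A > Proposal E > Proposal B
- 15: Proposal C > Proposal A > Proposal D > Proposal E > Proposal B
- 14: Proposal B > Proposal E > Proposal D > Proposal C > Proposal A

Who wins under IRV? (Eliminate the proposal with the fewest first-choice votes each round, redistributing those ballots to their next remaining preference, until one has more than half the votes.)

Proposal C

Round 1: Proposal A 16, Proposal B 14, Proposal C 42, Proposal D 0, Proposal E 12. Proposal D eliminated.
Round 2: Proposal A 16, Proposal B 14, Proposal C 42, Proposal E 12. Proposal E eliminated.
Round 3: Proposal A 28, Proposal B 14, Proposal C 42. Proposal B eliminated.
Round 4: Proposal A 28, Proposal C 56. Proposal C has a majority (≥43).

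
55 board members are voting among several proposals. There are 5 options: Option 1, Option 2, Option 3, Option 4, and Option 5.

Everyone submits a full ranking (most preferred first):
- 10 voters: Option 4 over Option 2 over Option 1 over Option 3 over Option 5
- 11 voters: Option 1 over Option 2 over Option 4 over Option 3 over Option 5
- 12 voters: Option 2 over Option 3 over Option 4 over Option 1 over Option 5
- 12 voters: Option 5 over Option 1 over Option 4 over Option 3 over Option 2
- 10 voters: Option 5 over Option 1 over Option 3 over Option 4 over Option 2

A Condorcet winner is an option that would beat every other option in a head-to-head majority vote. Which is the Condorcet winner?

Option 1

Option 1 vs Option 2: 33–22
Option 1 vs Option 3: 43–12
Option 1 vs Option 4: 33–22
Option 1 vs Option 5: 33–22
Option 1 beats every other option.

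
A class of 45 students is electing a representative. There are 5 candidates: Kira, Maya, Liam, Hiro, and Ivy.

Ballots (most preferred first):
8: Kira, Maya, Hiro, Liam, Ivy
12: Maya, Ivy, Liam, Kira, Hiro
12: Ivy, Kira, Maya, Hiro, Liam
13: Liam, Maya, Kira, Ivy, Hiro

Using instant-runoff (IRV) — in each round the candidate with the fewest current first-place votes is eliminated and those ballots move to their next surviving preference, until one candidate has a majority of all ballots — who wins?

Maya

Round 1: Kira 8, Maya 12, Liam 13, Hiro 0, Ivy 12. Hiro eliminated.
Round 2: Kira 8, Maya 12, Liam 13, Ivy 12. Kira eliminated.
Round 3: Maya 20, Liam 13, Ivy 12. Ivy eliminated.
Round 4: Maya 32, Liam 13. Maya has a majority (≥23).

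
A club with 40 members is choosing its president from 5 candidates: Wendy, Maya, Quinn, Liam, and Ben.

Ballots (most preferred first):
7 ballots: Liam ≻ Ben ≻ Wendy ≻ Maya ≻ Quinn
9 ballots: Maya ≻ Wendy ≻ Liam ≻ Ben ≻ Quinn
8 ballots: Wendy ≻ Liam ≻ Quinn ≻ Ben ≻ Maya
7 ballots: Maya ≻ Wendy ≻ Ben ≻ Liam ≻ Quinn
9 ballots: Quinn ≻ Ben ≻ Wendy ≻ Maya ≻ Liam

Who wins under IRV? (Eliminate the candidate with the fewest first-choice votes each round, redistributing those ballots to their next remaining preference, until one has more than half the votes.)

Wendy

Round 1: Wendy 8, Maya 16, Quinn 9, Liam 7, Ben 0. Ben eliminated.
Round 2: Wendy 8, Maya 16, Quinn 9, Liam 7. Liam eliminated.
Round 3: Wendy 15, Maya 16, Quinn 9. Quinn eliminated.
Round 4: Wendy 24, Maya 16. Wendy has a majority (≥21).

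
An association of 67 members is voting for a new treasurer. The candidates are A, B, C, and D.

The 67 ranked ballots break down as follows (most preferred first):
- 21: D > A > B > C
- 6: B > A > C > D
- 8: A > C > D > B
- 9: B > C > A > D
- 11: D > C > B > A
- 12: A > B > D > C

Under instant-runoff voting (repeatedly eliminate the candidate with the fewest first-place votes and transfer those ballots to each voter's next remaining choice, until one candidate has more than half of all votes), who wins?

Round 1: A 20, B 15, C 0, D 32. C eliminated.
Round 2: A 20, B 15, D 32. B eliminated.
Round 3: A 35, D 32. A has a majority (≥34).

A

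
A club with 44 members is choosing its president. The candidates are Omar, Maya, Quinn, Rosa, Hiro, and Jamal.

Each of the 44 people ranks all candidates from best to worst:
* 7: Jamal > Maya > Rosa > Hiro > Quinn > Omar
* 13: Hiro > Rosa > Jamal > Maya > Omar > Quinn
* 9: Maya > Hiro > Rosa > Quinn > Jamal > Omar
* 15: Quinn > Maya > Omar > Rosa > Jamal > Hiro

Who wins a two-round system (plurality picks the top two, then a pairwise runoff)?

Hiro

Round 1 first-place votes: Omar 0, Maya 9, Quinn 15, Rosa 0, Hiro 13, Jamal 7. Quinn and Hiro advance.
Runoff: Quinn is ranked above Hiro on 15 ballots, Hiro above Quinn on 29.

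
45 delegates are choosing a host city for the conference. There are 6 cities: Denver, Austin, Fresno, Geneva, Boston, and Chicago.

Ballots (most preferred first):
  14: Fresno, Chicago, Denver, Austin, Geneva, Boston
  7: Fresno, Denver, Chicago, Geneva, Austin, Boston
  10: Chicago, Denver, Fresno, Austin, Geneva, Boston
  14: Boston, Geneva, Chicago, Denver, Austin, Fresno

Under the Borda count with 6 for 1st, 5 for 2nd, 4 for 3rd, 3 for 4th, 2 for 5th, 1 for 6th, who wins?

Denver: 14×4 + 7×5 + 10×5 + 14×3 = 183
Austin: 14×3 + 7×2 + 10×3 + 14×2 = 114
Fresno: 14×6 + 7×6 + 10×4 + 14×1 = 180
Geneva: 14×2 + 7×3 + 10×2 + 14×5 = 139
Boston: 14×1 + 7×1 + 10×1 + 14×6 = 115
Chicago: 14×5 + 7×4 + 10×6 + 14×4 = 214

Chicago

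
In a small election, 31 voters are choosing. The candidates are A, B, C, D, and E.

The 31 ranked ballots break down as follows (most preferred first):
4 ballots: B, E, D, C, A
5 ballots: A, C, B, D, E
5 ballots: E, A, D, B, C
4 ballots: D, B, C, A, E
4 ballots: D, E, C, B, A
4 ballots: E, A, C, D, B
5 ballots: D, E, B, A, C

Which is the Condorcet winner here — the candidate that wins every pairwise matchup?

D

D vs A: 17–14
D vs B: 22–9
D vs C: 22–9
D vs E: 18–13
D beats every other candidate.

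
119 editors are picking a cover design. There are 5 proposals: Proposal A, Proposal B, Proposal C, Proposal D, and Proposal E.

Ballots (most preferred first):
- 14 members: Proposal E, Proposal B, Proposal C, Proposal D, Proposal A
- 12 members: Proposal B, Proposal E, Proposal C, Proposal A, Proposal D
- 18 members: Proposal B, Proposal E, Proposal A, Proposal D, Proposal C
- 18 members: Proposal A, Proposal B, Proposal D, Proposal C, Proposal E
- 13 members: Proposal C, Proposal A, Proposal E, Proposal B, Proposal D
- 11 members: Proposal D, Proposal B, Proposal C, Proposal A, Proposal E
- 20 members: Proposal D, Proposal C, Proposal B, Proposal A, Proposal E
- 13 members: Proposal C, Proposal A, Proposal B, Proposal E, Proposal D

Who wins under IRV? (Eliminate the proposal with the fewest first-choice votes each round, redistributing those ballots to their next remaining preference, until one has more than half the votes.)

Proposal B

Round 1: Proposal A 18, Proposal B 30, Proposal C 26, Proposal D 31, Proposal E 14. Proposal E eliminated.
Round 2: Proposal A 18, Proposal B 44, Proposal C 26, Proposal D 31. Proposal A eliminated.
Round 3: Proposal B 62, Proposal C 26, Proposal D 31. Proposal B has a majority (≥60).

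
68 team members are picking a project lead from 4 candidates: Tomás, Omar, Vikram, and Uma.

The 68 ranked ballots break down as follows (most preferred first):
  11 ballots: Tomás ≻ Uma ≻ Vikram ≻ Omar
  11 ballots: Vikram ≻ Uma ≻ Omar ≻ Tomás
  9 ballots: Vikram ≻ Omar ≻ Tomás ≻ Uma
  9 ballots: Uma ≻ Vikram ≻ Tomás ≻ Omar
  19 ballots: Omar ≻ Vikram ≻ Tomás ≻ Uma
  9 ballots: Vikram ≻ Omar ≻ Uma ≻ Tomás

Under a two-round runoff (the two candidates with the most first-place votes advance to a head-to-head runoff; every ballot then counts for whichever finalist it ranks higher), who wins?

Vikram

Round 1 first-place votes: Tomás 11, Omar 19, Vikram 29, Uma 9. Vikram and Omar advance.
Runoff: Vikram is ranked above Omar on 49 ballots, Omar above Vikram on 19.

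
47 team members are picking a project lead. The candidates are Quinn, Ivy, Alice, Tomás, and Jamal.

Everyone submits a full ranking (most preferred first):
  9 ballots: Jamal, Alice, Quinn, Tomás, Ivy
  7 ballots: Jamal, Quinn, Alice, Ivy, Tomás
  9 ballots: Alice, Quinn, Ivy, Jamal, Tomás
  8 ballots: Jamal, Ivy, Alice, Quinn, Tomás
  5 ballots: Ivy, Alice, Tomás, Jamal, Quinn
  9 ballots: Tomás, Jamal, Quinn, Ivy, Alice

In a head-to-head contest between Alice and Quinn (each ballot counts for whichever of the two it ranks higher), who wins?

Alice

Alice is ranked above Quinn on 31 ballots; Quinn above Alice on 16.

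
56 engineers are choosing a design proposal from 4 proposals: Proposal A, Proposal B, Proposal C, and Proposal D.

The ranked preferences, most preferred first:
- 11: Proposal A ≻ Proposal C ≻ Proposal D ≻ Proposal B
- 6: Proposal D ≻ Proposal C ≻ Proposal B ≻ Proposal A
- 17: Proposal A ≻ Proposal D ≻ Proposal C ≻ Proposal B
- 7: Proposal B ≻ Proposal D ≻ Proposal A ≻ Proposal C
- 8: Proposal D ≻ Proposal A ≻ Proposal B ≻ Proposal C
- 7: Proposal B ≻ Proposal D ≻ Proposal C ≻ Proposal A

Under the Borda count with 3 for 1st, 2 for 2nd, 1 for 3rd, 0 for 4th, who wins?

Proposal A: 11×3 + 6×0 + 17×3 + 7×1 + 8×2 + 7×0 = 107
Proposal B: 11×0 + 6×1 + 17×0 + 7×3 + 8×1 + 7×3 = 56
Proposal C: 11×2 + 6×2 + 17×1 + 7×0 + 8×0 + 7×1 = 58
Proposal D: 11×1 + 6×3 + 17×2 + 7×2 + 8×3 + 7×2 = 115

Proposal D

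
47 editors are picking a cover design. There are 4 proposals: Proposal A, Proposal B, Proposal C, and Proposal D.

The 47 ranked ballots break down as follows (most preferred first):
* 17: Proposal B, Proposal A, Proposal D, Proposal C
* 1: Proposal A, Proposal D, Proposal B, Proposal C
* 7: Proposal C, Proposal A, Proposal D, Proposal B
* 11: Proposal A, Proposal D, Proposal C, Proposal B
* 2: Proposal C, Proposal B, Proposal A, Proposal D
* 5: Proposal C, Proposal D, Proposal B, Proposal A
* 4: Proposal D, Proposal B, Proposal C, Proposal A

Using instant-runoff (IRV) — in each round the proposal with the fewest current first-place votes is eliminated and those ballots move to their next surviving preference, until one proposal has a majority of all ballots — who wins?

Round 1: Proposal A 12, Proposal B 17, Proposal C 14, Proposal D 4. Proposal D eliminated.
Round 2: Proposal A 12, Proposal B 21, Proposal C 14. Proposal A eliminated.
Round 3: Proposal B 22, Proposal C 25. Proposal C has a majority (≥24).

Proposal C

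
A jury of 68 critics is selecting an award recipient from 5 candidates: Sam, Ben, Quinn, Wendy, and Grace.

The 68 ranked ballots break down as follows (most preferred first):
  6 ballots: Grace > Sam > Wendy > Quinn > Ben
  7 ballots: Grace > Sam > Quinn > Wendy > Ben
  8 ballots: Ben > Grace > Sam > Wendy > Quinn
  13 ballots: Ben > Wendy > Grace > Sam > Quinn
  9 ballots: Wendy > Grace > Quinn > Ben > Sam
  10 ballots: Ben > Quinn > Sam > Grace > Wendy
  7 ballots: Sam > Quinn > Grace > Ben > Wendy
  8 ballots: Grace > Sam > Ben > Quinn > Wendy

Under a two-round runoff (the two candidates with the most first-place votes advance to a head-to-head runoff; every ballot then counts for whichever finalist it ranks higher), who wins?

Round 1 first-place votes: Sam 7, Ben 31, Quinn 0, Wendy 9, Grace 21. Ben and Grace advance.
Runoff: Ben is ranked above Grace on 31 ballots, Grace above Ben on 37.

Grace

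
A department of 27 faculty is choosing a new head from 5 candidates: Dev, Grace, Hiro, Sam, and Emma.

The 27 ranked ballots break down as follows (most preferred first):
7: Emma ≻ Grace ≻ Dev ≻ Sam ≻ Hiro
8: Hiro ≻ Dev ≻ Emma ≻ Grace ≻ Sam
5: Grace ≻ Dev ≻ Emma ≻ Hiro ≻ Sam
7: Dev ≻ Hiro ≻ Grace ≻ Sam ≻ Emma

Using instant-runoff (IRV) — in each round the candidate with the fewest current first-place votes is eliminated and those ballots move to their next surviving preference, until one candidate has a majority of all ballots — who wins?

Dev

Round 1: Dev 7, Grace 5, Hiro 8, Sam 0, Emma 7. Sam eliminated.
Round 2: Dev 7, Grace 5, Hiro 8, Emma 7. Grace eliminated.
Round 3: Dev 12, Hiro 8, Emma 7. Emma eliminated.
Round 4: Dev 19, Hiro 8. Dev has a majority (≥14).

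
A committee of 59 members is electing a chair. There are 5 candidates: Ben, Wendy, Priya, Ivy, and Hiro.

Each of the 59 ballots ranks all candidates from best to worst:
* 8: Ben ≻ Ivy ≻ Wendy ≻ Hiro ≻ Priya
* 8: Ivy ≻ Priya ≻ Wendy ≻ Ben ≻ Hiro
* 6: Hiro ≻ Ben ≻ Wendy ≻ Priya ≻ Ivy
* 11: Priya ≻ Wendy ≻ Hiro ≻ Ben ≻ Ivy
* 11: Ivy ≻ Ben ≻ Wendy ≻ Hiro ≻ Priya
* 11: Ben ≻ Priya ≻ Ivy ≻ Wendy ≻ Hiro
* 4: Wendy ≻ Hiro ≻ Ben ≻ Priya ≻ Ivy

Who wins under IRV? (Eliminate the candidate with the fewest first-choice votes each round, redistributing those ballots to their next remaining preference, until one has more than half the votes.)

Round 1: Ben 19, Wendy 4, Priya 11, Ivy 19, Hiro 6. Wendy eliminated.
Round 2: Ben 19, Priya 11, Ivy 19, Hiro 10. Hiro eliminated.
Round 3: Ben 29, Priya 11, Ivy 19. Priya eliminated.
Round 4: Ben 40, Ivy 19. Ben has a majority (≥30).

Ben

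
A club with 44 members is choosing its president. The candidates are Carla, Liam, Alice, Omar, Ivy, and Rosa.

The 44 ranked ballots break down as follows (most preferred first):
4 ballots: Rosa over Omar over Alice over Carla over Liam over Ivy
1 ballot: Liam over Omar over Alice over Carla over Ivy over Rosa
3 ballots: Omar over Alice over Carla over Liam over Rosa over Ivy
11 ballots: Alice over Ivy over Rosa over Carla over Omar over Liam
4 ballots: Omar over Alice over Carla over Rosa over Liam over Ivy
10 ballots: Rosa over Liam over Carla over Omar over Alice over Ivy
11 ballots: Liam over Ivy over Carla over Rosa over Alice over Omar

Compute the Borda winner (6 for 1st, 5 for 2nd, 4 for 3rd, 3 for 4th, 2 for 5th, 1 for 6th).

Carla: 4×3 + 1×3 + 3×4 + 11×3 + 4×4 + 10×4 + 11×4 = 160
Liam: 4×2 + 1×6 + 3×3 + 11×1 + 4×2 + 10×5 + 11×6 = 158
Alice: 4×4 + 1×4 + 3×5 + 11×6 + 4×5 + 10×2 + 11×2 = 163
Omar: 4×5 + 1×5 + 3×6 + 11×2 + 4×6 + 10×3 + 11×1 = 130
Ivy: 4×1 + 1×2 + 3×1 + 11×5 + 4×1 + 10×1 + 11×5 = 133
Rosa: 4×6 + 1×1 + 3×2 + 11×4 + 4×3 + 10×6 + 11×3 = 180

Rosa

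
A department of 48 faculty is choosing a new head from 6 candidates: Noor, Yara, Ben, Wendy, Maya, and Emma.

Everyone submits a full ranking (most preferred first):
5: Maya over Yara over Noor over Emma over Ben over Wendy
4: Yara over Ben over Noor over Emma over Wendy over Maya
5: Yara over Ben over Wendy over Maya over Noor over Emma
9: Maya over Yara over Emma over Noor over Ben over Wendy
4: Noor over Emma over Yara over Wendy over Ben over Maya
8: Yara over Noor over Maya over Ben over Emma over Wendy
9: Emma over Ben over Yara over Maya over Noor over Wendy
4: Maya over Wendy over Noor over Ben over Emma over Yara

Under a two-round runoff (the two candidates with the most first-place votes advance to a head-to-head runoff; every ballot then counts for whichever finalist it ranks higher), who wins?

Round 1 first-place votes: Noor 4, Yara 17, Ben 0, Wendy 0, Maya 18, Emma 9. Maya and Yara advance.
Runoff: Maya is ranked above Yara on 18 ballots, Yara above Maya on 30.

Yara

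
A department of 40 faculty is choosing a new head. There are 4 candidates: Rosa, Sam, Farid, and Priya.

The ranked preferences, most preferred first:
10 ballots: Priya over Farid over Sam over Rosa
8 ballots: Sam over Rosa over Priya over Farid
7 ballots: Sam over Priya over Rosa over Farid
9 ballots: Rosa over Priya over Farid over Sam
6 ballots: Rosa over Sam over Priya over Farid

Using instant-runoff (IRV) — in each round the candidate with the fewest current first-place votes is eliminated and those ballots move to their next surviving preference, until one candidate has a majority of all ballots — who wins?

Sam

Round 1: Rosa 15, Sam 15, Farid 0, Priya 10. Farid eliminated.
Round 2: Rosa 15, Sam 15, Priya 10. Priya eliminated.
Round 3: Rosa 15, Sam 25. Sam has a majority (≥21).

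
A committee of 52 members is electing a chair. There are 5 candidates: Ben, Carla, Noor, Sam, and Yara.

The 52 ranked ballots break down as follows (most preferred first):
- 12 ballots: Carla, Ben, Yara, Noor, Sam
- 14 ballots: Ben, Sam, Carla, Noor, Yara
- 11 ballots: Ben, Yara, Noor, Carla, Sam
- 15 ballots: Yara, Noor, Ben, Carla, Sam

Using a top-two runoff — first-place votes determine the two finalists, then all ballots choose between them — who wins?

Round 1 first-place votes: Ben 25, Carla 12, Noor 0, Sam 0, Yara 15. Ben and Yara advance.
Runoff: Ben is ranked above Yara on 37 ballots, Yara above Ben on 15.

Ben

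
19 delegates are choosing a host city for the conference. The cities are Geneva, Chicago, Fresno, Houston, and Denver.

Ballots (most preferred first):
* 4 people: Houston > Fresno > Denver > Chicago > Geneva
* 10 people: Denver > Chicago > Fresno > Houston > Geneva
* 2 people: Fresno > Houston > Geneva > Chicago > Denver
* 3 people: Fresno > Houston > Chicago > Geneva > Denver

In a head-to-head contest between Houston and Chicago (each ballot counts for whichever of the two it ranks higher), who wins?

Chicago

Houston is ranked above Chicago on 9 ballots; Chicago above Houston on 10.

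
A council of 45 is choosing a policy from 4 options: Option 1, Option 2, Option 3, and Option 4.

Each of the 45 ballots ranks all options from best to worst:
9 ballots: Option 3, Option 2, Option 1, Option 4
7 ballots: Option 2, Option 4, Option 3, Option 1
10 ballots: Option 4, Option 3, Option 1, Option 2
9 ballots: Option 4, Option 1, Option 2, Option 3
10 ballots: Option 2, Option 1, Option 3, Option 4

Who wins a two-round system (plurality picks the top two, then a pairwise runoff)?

Option 2

Round 1 first-place votes: Option 1 0, Option 2 17, Option 3 9, Option 4 19. Option 4 and Option 2 advance.
Runoff: Option 4 is ranked above Option 2 on 19 ballots, Option 2 above Option 4 on 26.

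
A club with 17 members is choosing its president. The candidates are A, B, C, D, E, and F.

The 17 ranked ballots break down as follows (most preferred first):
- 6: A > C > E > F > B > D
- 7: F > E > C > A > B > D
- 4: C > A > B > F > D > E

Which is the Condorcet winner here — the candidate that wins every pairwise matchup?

C vs A: 11–6
C vs B: 17–0
C vs D: 17–0
C vs E: 10–7
C vs F: 10–7
C beats every other candidate.

C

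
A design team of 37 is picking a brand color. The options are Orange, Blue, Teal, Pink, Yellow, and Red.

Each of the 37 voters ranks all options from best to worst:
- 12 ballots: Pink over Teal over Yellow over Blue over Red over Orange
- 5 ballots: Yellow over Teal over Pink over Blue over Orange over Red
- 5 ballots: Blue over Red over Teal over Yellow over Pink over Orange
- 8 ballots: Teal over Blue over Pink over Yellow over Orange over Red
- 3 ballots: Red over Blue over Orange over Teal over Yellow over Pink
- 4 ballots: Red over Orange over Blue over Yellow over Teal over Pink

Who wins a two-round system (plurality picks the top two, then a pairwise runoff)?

Round 1 first-place votes: Orange 0, Blue 5, Teal 8, Pink 12, Yellow 5, Red 7. Pink and Teal advance.
Runoff: Pink is ranked above Teal on 12 ballots, Teal above Pink on 25.

Teal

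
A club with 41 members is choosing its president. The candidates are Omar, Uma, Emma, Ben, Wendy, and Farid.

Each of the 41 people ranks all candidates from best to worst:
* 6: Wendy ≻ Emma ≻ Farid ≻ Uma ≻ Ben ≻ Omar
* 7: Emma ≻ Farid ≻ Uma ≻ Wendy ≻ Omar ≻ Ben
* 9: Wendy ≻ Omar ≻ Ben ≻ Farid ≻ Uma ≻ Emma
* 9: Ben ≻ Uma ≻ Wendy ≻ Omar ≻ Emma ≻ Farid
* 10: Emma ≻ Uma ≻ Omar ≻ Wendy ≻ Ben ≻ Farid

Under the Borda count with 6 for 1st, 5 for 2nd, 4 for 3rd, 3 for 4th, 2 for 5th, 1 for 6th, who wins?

Wendy

Omar: 6×1 + 7×2 + 9×5 + 9×3 + 10×4 = 132
Uma: 6×3 + 7×4 + 9×2 + 9×5 + 10×5 = 159
Emma: 6×5 + 7×6 + 9×1 + 9×2 + 10×6 = 159
Ben: 6×2 + 7×1 + 9×4 + 9×6 + 10×2 = 129
Wendy: 6×6 + 7×3 + 9×6 + 9×4 + 10×3 = 177
Farid: 6×4 + 7×5 + 9×3 + 9×1 + 10×1 = 105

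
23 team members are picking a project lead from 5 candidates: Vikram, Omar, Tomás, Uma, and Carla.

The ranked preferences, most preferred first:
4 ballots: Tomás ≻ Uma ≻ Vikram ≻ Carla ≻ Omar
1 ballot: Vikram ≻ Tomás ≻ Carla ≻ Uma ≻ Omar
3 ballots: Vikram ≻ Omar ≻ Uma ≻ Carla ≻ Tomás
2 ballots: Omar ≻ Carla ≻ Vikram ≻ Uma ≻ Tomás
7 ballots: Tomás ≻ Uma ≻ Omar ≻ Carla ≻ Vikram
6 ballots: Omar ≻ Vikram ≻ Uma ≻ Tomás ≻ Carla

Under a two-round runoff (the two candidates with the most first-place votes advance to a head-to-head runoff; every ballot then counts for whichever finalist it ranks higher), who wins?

Tomás

Round 1 first-place votes: Vikram 4, Omar 8, Tomás 11, Uma 0, Carla 0. Tomás and Omar advance.
Runoff: Tomás is ranked above Omar on 12 ballots, Omar above Tomás on 11.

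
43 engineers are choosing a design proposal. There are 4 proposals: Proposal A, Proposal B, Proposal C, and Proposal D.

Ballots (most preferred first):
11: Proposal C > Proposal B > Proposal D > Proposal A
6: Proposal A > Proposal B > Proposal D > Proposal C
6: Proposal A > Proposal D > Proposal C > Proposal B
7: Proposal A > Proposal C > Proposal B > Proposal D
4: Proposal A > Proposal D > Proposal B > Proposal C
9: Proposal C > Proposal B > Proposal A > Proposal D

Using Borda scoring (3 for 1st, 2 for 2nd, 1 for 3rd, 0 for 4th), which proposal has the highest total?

Proposal A: 11×0 + 6×3 + 6×3 + 7×3 + 4×3 + 9×1 = 78
Proposal B: 11×2 + 6×2 + 6×0 + 7×1 + 4×1 + 9×2 = 63
Proposal C: 11×3 + 6×0 + 6×1 + 7×2 + 4×0 + 9×3 = 80
Proposal D: 11×1 + 6×1 + 6×2 + 7×0 + 4×2 + 9×0 = 37

Proposal C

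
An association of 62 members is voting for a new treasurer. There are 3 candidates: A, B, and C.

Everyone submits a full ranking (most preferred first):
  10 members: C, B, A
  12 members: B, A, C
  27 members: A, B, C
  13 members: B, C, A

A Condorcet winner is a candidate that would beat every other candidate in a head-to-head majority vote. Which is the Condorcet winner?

B

B vs A: 35–27
B vs C: 52–10
B beats every other candidate.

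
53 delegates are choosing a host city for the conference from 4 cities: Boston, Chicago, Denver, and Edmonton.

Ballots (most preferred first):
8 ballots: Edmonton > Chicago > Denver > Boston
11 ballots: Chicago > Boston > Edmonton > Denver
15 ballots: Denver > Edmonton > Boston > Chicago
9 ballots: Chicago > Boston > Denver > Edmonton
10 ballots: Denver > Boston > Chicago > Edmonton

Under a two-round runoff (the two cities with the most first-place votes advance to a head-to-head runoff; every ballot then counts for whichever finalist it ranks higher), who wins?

Round 1 first-place votes: Boston 0, Chicago 20, Denver 25, Edmonton 8. Denver and Chicago advance.
Runoff: Denver is ranked above Chicago on 25 ballots, Chicago above Denver on 28.

Chicago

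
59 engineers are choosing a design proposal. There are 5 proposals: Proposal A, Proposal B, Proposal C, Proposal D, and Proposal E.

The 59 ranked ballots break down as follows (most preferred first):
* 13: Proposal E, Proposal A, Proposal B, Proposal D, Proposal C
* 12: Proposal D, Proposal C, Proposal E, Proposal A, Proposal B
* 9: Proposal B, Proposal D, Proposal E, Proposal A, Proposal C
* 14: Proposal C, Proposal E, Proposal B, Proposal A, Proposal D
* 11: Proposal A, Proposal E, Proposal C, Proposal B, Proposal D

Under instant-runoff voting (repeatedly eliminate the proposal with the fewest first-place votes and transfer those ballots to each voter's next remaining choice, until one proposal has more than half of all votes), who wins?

Round 1: Proposal A 11, Proposal B 9, Proposal C 14, Proposal D 12, Proposal E 13. Proposal B eliminated.
Round 2: Proposal A 11, Proposal C 14, Proposal D 21, Proposal E 13. Proposal A eliminated.
Round 3: Proposal C 14, Proposal D 21, Proposal E 24. Proposal C eliminated.
Round 4: Proposal D 21, Proposal E 38. Proposal E has a majority (≥30).

Proposal E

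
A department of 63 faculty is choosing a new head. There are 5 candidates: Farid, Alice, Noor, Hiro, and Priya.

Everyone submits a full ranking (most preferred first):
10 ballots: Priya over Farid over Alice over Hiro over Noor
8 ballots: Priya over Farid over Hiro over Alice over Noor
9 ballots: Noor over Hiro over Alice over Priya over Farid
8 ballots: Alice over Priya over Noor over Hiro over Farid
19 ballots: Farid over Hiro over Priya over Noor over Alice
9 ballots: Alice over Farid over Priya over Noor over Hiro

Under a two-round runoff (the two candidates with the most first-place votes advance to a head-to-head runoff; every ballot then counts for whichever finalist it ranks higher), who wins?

Round 1 first-place votes: Farid 19, Alice 17, Noor 9, Hiro 0, Priya 18. Farid and Priya advance.
Runoff: Farid is ranked above Priya on 28 ballots, Priya above Farid on 35.

Priya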